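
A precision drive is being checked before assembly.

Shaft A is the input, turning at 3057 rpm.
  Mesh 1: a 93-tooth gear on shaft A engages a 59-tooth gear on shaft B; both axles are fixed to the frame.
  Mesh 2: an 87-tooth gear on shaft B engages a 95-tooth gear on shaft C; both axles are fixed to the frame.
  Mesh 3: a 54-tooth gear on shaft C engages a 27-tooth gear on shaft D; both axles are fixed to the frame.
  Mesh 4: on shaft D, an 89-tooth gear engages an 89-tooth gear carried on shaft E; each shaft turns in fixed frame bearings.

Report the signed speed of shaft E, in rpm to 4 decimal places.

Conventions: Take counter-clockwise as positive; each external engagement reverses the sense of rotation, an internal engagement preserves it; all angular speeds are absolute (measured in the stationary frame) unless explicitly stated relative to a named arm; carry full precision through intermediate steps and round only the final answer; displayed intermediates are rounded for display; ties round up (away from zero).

+8825.7581 rpm

class = fixed-axis compound train [4 meshes; 4 ratios multiply, 4 sense flips]
mesh 1 [93T→59T]: ω = 3057.0000×93/59 = 4818.6610 rpm, sense flips to −
mesh 2 [87T→95T]: ω = 4818.6610×87/95 = 4412.8790 rpm, sense flips to +
mesh 3 [54T→27T]: ω = 4412.8790×54/27 = 8825.7581 rpm, sense flips to −
mesh 4 [89T→89T]: ω = 8825.7581×89/89 = 8825.7581 rpm, sense flips to +
signed output speed = +8825.7581 rpm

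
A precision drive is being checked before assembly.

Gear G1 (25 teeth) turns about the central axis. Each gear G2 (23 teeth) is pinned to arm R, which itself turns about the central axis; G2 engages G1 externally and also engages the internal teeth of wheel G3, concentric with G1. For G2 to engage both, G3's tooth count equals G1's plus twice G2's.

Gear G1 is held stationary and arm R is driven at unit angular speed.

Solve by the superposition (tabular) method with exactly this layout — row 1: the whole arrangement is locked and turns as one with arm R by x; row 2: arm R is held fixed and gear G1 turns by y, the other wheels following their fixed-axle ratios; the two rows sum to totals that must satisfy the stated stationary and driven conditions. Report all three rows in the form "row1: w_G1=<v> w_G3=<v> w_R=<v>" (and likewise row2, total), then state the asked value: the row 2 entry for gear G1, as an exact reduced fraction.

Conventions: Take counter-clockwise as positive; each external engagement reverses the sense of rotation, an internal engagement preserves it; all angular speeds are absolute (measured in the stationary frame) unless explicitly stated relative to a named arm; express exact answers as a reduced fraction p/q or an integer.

row1: w_G1=1 w_G3=1 w_R=1
row2: w_G1=-1 w_G3=25/71 w_R=0
total: w_G1=0 w_G3=96/71 w_R=1
asked value: -1

class = planetary set [G3 = 25+2·23 = 71; Willis about the carrier]
row 1 (train locked, turned with arm): all members turn x
row 2: sun turns y, ring = −(25/71)·y, arm 0
boundary: total ω_sun = x + y = 0 and total ω_arm = x = 1  ⇒  y = -1, x = 1
row 2 ring = −(25/71)·(-1) = 25/71
totals (row 1 + row 2): sun 1 + (-1) = 0, ring 1 + 25/71 = 96/71, arm 1 + 0 = 1
asked cell (row2, sun) = -1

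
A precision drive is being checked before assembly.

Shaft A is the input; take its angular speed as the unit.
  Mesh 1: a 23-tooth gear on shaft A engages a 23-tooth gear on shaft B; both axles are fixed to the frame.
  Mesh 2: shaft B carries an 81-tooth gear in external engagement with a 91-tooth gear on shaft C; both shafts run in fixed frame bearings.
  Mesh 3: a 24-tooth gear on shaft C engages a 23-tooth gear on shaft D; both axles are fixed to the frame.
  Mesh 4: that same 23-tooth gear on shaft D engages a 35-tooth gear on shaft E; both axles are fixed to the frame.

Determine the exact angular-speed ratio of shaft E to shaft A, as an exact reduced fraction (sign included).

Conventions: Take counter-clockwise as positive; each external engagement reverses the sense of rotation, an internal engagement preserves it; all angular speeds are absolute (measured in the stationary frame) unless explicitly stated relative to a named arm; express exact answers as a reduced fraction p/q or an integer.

1944/3185

class = fixed-axis compound train [4 meshes; 4 ratios multiply, 4 sense flips]
mesh 1 [23T→23T]: running ratio 1, sense −
mesh 2 [81T→91T]: running ratio 81/91, sense +
mesh 3 [24T→23T]: running ratio 1944/2093, sense −
mesh 4 [23T→35T]: running ratio 1944/3185, sense +
ω_out/ω_in = 1944/3185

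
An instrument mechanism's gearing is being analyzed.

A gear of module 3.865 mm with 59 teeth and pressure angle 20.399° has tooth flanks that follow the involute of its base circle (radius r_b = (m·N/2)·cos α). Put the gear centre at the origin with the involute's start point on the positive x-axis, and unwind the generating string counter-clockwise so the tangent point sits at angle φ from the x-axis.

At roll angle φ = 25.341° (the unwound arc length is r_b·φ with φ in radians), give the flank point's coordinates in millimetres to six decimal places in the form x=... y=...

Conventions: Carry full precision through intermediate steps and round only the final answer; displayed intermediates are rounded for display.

topology: single-mesh involute geometry — m = 3.865, N = 59
pitch radius r_p = m·N/2 = 3.865·59/2 = 114.017500
base radius r_b = r_p·cos α = 114.017500·cos 20.399° = 106.867243
roll angle φ = 25.341° = 0.44228389 rad
x = r_b·(cos φ + φ·sin φ) = 116.814028
y = r_b·(sin φ − φ·cos φ) = 3.022090

x=116.814028 y=3.022090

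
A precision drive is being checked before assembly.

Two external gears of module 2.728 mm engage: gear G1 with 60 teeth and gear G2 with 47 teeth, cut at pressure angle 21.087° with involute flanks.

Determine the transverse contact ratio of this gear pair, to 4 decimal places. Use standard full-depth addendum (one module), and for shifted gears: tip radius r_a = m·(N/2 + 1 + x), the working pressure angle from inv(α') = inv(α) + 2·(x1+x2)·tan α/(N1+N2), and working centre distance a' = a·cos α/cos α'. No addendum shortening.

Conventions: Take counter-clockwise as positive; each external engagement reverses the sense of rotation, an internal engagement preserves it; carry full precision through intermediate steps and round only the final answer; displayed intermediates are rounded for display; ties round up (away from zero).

1.7076

recognized (one external pair, fixed centres): single-mesh tooth geometry, m = 2.728, N1 = 60, N2 = 47
base radii: r_b1 = 76.359600, r_b2 = 59.815020
tip radii: r_a1 = 84.568000, r_a2 = 66.836000
no profile shift: α' = α, a' = a
action lengths: √(r_a1²−r_b1²) = 36.344987, √(r_a2²−r_b2²) = 29.819696
base pitch p_b = π·m·cos α = 7.996359
CR = (36.344987 + 29.819696 − 145.948000·sin 21.08700°)/7.996359 = 1.707623
contact ratio ≈ 1.7076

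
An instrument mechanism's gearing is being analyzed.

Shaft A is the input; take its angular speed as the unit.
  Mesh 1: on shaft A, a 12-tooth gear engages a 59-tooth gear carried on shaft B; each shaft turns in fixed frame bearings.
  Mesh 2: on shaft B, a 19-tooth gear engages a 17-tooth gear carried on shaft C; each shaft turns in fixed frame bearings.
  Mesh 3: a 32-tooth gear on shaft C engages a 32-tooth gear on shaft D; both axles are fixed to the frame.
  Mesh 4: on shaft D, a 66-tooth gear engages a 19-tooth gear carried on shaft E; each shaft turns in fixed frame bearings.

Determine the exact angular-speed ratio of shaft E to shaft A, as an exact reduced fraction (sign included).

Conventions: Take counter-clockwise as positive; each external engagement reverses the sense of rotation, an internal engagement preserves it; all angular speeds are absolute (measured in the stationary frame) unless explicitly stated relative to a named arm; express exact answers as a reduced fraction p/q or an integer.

792/1003

class = fixed-axis compound train [4 meshes; 4 ratios multiply, 4 sense flips]
mesh 1 [12T→59T]: running ratio 12/59, sense −
mesh 2 [19T→17T]: running ratio 228/1003, sense +
mesh 3 [32T→32T]: running ratio 228/1003, sense −
mesh 4 [66T→19T]: running ratio 792/1003, sense +
ω_out/ω_in = 792/1003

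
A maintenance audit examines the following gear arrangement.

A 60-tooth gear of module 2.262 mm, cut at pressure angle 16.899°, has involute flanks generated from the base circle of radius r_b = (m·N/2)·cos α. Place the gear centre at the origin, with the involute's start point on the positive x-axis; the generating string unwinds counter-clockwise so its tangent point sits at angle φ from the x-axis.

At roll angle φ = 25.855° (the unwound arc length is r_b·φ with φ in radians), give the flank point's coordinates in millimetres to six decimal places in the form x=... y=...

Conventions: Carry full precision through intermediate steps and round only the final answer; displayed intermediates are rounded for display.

x=71.207809 y=1.948581

class = single-mesh tooth geometry [base-circle involute, m = 2.262, 60T]
pitch radius r_p = m·N/2 = 2.262·60/2 = 67.860000
base radius r_b = r_p·cos α = 67.860000·cos 16.899° = 64.929714
roll angle φ = 25.855° = 0.45125488 rad
x = r_b·(cos φ + φ·sin φ) = 71.207809
y = r_b·(sin φ − φ·cos φ) = 1.948581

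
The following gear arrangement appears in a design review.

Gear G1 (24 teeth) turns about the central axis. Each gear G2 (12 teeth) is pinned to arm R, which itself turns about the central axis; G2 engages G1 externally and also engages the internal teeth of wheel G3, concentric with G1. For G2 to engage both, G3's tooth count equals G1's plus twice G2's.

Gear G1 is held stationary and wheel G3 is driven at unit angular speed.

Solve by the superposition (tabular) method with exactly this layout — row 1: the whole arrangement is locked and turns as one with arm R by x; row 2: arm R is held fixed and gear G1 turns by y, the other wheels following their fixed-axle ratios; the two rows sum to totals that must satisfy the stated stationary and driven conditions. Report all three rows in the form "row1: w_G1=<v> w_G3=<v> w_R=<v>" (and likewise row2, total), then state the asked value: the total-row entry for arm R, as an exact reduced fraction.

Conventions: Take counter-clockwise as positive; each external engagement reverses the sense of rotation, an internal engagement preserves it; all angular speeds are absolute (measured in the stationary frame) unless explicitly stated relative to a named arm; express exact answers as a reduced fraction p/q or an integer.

recognized (axles ride arm R): planetary set, 24/12/48 teeth
row 1: whole set turns with the arm by x
row 2 — arm fixed, fixed-axis ratios: sun y, ring −(24/48)·y, arm 0
boundary: total ω_sun = x + y = 0 and total ω_ring = x − (24/48)·y = 1  ⇒  y = -2/3, x = 2/3
row 2 ring = −(24/48)·(-2/3) = 1/3
totals (row 1 + row 2): sun 2/3 + (-2/3) = 0, ring 2/3 + 1/3 = 1, arm 2/3 + 0 = 2/3
asked cell (total, arm) = 2/3

row1: w_G1=2/3 w_G3=2/3 w_R=2/3
row2: w_G1=-2/3 w_G3=1/3 w_R=0
total: w_G1=0 w_G3=1 w_R=2/3
asked value: 2/3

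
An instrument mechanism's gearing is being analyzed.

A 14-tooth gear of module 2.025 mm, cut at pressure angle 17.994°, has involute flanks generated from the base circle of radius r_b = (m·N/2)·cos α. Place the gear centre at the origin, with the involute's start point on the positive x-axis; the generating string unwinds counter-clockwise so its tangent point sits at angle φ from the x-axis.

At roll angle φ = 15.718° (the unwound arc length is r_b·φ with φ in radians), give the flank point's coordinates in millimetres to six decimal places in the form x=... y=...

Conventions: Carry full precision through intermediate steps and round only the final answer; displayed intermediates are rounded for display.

x=13.979478 y=0.092082

single-mesh involute tooth geometry (14T wheel at module 2.025)
pitch radius r_p = m·N/2 = 2.025·14/2 = 14.175000
base radius r_b = r_p·cos α = 14.175000·cos 17.994° = 13.481685
roll angle φ = 15.718° = 0.27433085 rad
x = r_b·(cos φ + φ·sin φ) = 13.979478
y = r_b·(sin φ − φ·cos φ) = 0.092082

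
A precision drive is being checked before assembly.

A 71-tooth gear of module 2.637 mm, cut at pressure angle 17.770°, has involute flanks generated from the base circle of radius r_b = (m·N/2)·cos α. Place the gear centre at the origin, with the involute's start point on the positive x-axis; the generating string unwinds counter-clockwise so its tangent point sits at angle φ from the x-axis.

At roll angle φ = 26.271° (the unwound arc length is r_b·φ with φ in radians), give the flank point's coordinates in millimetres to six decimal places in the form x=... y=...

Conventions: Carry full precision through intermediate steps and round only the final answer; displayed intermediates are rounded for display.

class = single-mesh tooth geometry [base-circle involute, m = 2.637, 71T]
pitch radius r_p = m·N/2 = 2.637·71/2 = 93.613500
base radius r_b = r_p·cos α = 93.613500·cos 17.770° = 89.147137
roll angle φ = 26.271° = 0.45851545 rad
x = r_b·(cos φ + φ·sin φ) = 98.031316
y = r_b·(sin φ − φ·cos φ) = 2.804723

x=98.031316 y=2.804723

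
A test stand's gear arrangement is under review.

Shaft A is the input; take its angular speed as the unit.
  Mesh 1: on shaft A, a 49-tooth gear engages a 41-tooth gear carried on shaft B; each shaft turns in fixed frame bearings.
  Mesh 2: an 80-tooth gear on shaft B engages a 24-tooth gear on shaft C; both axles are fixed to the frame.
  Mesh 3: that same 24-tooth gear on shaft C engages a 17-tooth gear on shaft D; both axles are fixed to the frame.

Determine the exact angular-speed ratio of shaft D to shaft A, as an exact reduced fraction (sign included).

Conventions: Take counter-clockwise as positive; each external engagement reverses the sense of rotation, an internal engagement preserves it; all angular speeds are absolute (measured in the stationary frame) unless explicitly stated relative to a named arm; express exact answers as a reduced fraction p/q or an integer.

-3920/697

class = fixed-axis compound train [3 meshes; 3 ratios multiply, 3 sense flips]
mesh 1 [49T→41T]: running ratio 49/41, sense −
mesh 2 [80T→24T]: running ratio 490/123, sense +
mesh 3 [24T→17T]: running ratio 3920/697, sense −
ω_out/ω_in = -3920/697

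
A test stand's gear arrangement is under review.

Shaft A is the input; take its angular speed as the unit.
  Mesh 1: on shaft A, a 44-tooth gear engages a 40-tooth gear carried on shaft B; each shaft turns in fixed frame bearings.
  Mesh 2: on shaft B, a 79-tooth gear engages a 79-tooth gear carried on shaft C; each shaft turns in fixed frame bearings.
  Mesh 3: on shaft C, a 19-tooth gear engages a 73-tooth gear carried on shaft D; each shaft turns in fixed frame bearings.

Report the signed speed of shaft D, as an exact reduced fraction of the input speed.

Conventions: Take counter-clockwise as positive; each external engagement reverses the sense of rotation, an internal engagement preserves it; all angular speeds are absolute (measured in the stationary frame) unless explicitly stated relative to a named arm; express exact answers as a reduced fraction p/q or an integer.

-209/730

3-mesh fixed-axis compound train (all bearings frame-fixed)
mesh 1 [44T→40T]: |ω|/ω_in = 1×44/40 = 11/10, sense flips to −
mesh 2 [79T→79T]: |ω|/ω_in = (11/10)×79/79 = 11/10, sense flips to +
mesh 3 [19T→73T]: |ω|/ω_in = (11/10)×19/73 = 209/730, sense flips to −
signed output speed (× input speed) = -209/730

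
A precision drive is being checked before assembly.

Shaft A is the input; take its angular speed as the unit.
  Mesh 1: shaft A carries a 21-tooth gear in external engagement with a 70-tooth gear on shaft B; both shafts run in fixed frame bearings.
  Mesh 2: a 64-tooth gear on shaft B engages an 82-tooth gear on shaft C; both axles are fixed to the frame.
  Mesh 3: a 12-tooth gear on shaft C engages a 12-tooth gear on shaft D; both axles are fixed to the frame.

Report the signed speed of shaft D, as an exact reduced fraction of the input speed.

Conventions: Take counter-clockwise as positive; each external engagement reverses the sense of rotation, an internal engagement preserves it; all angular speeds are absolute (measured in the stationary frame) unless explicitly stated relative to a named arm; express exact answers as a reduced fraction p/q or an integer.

3-mesh fixed-axis compound train (all bearings frame-fixed)
mesh 1 [21T→70T]: |ω|/ω_in = 1×21/70 = 3/10, sense flips to −
mesh 2 [64T→82T]: |ω|/ω_in = (3/10)×64/82 = 48/205, sense flips to +
mesh 3 [12T→12T]: |ω|/ω_in = (48/205)×12/12 = 48/205, sense flips to −
signed output speed (× input speed) = -48/205

-48/205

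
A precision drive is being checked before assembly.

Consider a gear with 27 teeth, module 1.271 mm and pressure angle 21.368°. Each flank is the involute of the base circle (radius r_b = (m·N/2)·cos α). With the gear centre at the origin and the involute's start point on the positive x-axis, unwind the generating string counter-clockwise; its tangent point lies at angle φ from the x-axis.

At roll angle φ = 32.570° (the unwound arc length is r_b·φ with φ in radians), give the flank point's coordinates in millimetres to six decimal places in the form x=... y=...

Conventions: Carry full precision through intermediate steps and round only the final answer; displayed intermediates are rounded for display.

x=18.355892 y=0.947142

recognized (one wheel, involute flank): single-mesh tooth geometry, m = 1.271, N = 27
pitch radius r_p = m·N/2 = 1.271·27/2 = 17.158500
base radius r_b = r_p·cos α = 17.158500·cos 21.368° = 15.979015
roll angle φ = 32.570° = 0.56845374 rad
x = r_b·(cos φ + φ·sin φ) = 18.355892
y = r_b·(sin φ − φ·cos φ) = 0.947142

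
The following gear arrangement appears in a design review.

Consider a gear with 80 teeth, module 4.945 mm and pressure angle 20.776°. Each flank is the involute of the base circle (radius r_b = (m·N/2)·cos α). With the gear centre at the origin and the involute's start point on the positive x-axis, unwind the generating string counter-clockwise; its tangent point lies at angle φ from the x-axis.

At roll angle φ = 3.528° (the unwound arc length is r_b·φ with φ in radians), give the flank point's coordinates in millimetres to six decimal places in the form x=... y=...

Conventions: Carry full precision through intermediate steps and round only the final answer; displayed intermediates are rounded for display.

topology: single-mesh involute geometry — m = 4.945, N = 80
pitch radius r_p = m·N/2 = 4.945·80/2 = 197.800000
base radius r_b = r_p·cos α = 197.800000·cos 20.776° = 184.937925
roll angle φ = 3.528° = 0.06157522 rad
x = r_b·(cos φ + φ·sin φ) = 185.288189
y = r_b·(sin φ − φ·cos φ) = 0.014387

x=185.288189 y=0.014387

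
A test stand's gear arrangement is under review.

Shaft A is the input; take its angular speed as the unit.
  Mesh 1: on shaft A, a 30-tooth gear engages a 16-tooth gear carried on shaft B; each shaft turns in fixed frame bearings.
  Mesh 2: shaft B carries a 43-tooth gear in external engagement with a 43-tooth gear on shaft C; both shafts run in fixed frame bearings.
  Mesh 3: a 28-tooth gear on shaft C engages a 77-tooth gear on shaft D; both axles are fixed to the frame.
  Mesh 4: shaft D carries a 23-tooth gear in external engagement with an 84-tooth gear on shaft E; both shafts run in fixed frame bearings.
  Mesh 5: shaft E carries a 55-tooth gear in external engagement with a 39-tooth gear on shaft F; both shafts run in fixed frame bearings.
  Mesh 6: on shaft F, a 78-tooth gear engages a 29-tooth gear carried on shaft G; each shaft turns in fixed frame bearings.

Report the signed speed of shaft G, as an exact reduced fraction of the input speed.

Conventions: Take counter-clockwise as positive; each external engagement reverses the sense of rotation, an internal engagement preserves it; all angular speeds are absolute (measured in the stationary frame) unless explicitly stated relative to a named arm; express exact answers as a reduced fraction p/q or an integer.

575/812

6-mesh fixed-axis compound train (all bearings frame-fixed)
mesh 1 [30T→16T]: |ω|/ω_in = 1×30/16 = 15/8, sense flips to −
mesh 2 [43T→43T]: |ω|/ω_in = (15/8)×43/43 = 15/8, sense flips to +
mesh 3 [28T→77T]: |ω|/ω_in = (15/8)×28/77 = 15/22, sense flips to −
mesh 4 [23T→84T]: |ω|/ω_in = (15/22)×23/84 = 115/616, sense flips to +
mesh 5 [55T→39T]: |ω|/ω_in = (115/616)×55/39 = 575/2184, sense flips to −
mesh 6 [78T→29T]: |ω|/ω_in = (575/2184)×78/29 = 575/812, sense flips to +
signed output speed (× input speed) = 575/812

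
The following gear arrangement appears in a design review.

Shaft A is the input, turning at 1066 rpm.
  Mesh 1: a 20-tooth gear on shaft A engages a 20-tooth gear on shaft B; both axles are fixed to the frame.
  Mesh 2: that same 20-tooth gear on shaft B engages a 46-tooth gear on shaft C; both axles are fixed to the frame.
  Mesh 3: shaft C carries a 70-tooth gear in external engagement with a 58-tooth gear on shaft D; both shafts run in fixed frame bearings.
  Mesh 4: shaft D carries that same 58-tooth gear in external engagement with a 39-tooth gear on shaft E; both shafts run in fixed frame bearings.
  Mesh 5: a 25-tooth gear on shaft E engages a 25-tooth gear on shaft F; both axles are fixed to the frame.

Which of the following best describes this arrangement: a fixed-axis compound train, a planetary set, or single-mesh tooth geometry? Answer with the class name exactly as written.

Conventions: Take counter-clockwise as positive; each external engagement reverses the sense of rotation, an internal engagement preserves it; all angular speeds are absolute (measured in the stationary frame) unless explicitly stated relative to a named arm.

fixed-axis compound train

recognized (6 fixed axles, 5 meshes): fixed-axis compound train
classification: fixed-axis compound train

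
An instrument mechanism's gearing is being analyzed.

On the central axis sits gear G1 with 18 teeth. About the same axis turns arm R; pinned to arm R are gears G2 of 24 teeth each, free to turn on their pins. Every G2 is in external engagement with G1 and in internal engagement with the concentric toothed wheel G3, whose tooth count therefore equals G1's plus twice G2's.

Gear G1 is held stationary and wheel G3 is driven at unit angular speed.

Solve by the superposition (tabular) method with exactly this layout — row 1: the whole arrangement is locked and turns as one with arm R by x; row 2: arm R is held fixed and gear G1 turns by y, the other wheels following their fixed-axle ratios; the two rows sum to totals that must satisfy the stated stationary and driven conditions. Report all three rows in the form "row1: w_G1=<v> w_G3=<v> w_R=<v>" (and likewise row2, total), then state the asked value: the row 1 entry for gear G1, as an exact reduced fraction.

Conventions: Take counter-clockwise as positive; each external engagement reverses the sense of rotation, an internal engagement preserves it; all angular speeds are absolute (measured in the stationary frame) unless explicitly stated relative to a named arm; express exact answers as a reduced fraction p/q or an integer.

topology: planetary set — G1 18T / G2 24T / G3 66T, arm = carrier (Willis)
row 1 — lock + rotate with arm: ω_sun = ω_ring = ω_arm = x
row 2 (arm held, sun turns y): ω_ring = −(18/66)·y, ω_arm = 0
boundary: total ω_sun = x + y = 0 and total ω_ring = x − (18/66)·y = 1  ⇒  y = -11/14, x = 11/14
row 2 ring = −(18/66)·(-11/14) = 3/14
totals (row 1 + row 2): sun 11/14 + (-11/14) = 0, ring 11/14 + 3/14 = 1, arm 11/14 + 0 = 11/14
asked cell (row1, sun) = 11/14

row1: w_G1=11/14 w_G3=11/14 w_R=11/14
row2: w_G1=-11/14 w_G3=3/14 w_R=0
total: w_G1=0 w_G3=1 w_R=11/14
asked value: 11/14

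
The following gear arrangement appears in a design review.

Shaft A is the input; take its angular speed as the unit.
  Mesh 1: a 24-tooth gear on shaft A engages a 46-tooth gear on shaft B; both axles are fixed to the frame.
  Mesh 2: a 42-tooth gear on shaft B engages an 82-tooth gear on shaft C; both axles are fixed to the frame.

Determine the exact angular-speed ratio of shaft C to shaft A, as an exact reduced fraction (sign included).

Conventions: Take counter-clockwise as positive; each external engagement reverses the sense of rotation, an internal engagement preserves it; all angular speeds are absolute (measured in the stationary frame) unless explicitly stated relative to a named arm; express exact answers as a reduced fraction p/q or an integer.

class = fixed-axis compound train [2 meshes; 2 ratios multiply, 2 sense flips]
mesh 1 [24T→46T]: running ratio 12/23, sense −
mesh 2 [42T→82T]: running ratio 252/943, sense +
ω_out/ω_in = 252/943

252/943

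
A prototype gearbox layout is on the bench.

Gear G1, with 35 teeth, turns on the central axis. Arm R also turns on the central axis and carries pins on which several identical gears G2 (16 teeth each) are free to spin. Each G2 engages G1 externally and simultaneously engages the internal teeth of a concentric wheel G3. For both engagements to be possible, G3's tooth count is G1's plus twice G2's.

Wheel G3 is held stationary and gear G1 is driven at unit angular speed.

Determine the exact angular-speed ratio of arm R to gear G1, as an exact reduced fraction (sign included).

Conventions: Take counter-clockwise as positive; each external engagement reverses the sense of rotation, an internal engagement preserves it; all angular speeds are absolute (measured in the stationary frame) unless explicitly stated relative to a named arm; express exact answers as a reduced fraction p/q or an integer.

35/102

class = planetary set [G3 = 35+2·16 = 67; Willis about the carrier]
ring teeth: 35 + 2·16 = 67
35(ω_sun−ω_arm) = −67(ω_ring−ω_arm),  ω_ring = 0, ω_sun = 1
35(1−ω_arm) = −67(0−ω_arm)  ⇒  102·ω_arm = 35  ⇒  ω_arm = 35/102
ω_out/ω_in = 35/102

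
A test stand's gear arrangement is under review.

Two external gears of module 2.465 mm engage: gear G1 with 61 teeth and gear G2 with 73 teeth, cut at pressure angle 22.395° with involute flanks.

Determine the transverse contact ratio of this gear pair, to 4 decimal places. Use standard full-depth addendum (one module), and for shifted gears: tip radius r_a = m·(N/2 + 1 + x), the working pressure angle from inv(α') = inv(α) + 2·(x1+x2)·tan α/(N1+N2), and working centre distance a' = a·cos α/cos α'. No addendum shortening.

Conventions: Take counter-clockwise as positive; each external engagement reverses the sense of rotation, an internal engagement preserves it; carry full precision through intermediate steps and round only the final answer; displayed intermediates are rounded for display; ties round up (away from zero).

1.6739

class = single-mesh tooth geometry [involute pair 61T × 73T, m = 2.465]
base radii: r_b1 = 69.512182, r_b2 = 83.186710
tip radii: r_a1 = 77.647500, r_a2 = 92.437500
no profile shift: α' = α, a' = a
action lengths: √(r_a1²−r_b1²) = 34.600445, √(r_a2²−r_b2²) = 40.307105
base pitch p_b = π·m·cos α = 7.159966
CR = (34.600445 + 40.307105 − 165.155000·sin 22.39500°)/7.159966 = 1.673918
contact ratio ≈ 1.6739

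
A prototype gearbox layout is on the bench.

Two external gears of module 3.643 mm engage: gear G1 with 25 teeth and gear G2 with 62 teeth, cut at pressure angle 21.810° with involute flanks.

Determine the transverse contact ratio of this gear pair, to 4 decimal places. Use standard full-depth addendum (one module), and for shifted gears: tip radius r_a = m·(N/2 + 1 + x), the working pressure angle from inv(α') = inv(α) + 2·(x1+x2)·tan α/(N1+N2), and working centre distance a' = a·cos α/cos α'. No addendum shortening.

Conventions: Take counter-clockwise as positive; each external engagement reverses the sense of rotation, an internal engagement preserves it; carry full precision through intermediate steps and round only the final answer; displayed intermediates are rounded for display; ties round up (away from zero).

recognized (one external pair, fixed centres): single-mesh tooth geometry, m = 3.643, N1 = 25, N2 = 62
base radii: r_b1 = 42.277971, r_b2 = 104.849368
tip radii: r_a1 = 49.180500, r_a2 = 116.576000
no profile shift: α' = α, a' = a
action lengths: √(r_a1²−r_b1²) = 25.125579, √(r_a2²−r_b2²) = 50.956587
base pitch p_b = π·m·cos α = 10.625613
CR = (25.125579 + 50.956587 − 158.470500·sin 21.81000°)/10.625613 = 1.619261
contact ratio ≈ 1.6193

1.6193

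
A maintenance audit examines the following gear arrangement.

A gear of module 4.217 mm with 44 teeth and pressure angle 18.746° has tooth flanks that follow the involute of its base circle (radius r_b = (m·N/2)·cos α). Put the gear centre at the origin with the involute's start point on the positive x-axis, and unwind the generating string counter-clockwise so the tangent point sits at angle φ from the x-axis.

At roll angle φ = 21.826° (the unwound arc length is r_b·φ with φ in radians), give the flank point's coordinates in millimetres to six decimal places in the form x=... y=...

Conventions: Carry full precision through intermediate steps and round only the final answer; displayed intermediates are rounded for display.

x=93.997418 y=1.595411

single-mesh involute tooth geometry (44T wheel at module 4.217)
pitch radius r_p = m·N/2 = 4.217·44/2 = 92.774000
base radius r_b = r_p·cos α = 92.774000·cos 18.746° = 87.852578
roll angle φ = 21.826° = 0.38093556 rad
x = r_b·(cos φ + φ·sin φ) = 93.997418
y = r_b·(sin φ − φ·cos φ) = 1.595411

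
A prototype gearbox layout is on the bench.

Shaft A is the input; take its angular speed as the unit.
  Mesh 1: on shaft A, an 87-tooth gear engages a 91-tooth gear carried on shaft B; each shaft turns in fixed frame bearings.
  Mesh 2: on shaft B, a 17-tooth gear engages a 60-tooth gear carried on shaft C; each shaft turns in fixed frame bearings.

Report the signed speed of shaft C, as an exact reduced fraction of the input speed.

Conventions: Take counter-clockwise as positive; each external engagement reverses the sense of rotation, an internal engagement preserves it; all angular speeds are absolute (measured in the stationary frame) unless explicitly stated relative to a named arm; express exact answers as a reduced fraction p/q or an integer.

2-mesh fixed-axis compound train (all bearings frame-fixed)
mesh 1 [87T→91T]: |ω|/ω_in = 1×87/91 = 87/91, sense flips to −
mesh 2 [17T→60T]: |ω|/ω_in = (87/91)×17/60 = 493/1820, sense flips to +
signed output speed (× input speed) = 493/1820

493/1820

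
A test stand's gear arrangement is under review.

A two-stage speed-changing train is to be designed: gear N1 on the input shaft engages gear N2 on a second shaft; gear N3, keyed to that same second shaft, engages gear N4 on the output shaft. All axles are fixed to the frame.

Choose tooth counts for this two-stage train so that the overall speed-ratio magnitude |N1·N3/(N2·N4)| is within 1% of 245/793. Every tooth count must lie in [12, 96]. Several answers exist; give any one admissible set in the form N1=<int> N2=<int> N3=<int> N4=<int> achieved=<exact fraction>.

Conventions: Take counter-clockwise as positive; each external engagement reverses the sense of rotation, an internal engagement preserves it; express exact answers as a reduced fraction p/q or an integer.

design class (target 245/793): fixed-axis compound train
target = 245/793 in lowest terms: an exact hit needs N1·N3 = k·245 and N2·N4 = k·793 for one integer k, every count in [12, 96]; additionally prefer no 1:1 stage (N1 ≠ N2, N3 ≠ N4)
k = 1: no 1:1-free in-range split of k·245 and k·793 into factor pairs; take k = 2
k = 2: N1·N3 = 490 = 14·35, N2·N4 = 1586 = 26·61
achieved = 14·35/(26·61) = 245/793; |achieved − target| = 0 ≤ 49/15860 ✓

N1=14 N2=26 N3=35 N4=61 achieved=245/793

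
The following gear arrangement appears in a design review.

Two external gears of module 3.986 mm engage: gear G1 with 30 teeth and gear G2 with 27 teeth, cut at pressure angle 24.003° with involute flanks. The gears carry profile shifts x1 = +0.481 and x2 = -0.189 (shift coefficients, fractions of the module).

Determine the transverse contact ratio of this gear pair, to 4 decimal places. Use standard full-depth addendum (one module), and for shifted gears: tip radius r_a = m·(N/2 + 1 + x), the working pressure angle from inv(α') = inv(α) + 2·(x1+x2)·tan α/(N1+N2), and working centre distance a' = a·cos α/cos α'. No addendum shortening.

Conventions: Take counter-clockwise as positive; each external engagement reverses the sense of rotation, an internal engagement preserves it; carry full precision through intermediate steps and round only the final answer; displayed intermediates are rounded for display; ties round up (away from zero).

single-mesh involute tooth geometry (30T engaging 27T at module 3.986)
base radii: r_b1 = 54.619610, r_b2 = 49.157649
tip radii: r_a1 = 65.693266, r_a2 = 57.043646
inv(α') = inv(24.003°) + 2·(+0.481-0.189)·tan α/(30+27) = 0.03092233  ⇒  α' = 25.24674°
a' = a·cos α / cos α' = 113.6010·cos 24.003°/cos 25.24674° = 114.737004
action lengths: √(r_a1²−r_b1²) = 36.500732, √(r_a2²−r_b2²) = 28.939646
base pitch p_b = π·m·cos α = 11.439504
CR = (36.500732 + 28.939646 − 114.737004·sin 25.24674°)/11.439504 = 1.442638
contact ratio ≈ 1.4426

1.4426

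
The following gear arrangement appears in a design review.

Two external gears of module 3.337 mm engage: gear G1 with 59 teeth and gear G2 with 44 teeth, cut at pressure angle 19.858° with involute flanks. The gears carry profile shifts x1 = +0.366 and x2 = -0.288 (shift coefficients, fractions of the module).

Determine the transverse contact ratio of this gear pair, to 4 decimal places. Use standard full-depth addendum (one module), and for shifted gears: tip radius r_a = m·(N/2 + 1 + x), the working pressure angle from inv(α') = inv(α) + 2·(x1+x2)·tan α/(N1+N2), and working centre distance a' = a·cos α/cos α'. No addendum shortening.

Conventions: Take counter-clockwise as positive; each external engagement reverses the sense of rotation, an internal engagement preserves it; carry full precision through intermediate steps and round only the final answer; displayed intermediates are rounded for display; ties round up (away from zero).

topology: single-mesh involute geometry — m = 3.337, 59T/44T pair
base radii: r_b1 = 92.587911, r_b2 = 69.048612
tip radii: r_a1 = 102.999842, r_a2 = 75.789944
inv(α') = inv(19.858°) + 2·(+0.366-0.288)·tan α/(59+44) = 0.01512560  ⇒  α' = 20.09518°
a' = a·cos α / cos α' = 171.8555·cos 19.858°/cos 20.09518° = 172.114300
action lengths: √(r_a1²−r_b1²) = 45.127001, √(r_a2²−r_b2²) = 31.247477
base pitch p_b = π·m·cos α = 9.860119
CR = (45.127001 + 31.247477 − 172.114300·sin 20.09518°)/9.860119 = 1.748389
contact ratio ≈ 1.7484

1.7484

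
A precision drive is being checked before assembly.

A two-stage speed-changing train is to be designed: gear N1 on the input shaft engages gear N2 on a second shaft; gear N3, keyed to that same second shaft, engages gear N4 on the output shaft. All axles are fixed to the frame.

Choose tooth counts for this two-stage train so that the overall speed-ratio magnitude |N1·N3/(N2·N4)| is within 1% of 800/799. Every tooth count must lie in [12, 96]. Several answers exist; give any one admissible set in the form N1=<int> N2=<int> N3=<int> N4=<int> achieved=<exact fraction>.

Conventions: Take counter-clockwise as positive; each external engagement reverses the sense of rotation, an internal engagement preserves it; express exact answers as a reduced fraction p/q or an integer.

topology: fixed-axis compound train — 2 stages, target 800/799
target = 800/799 in lowest terms: an exact hit needs N1·N3 = k·800 and N2·N4 = k·799 for one integer k, every count in [12, 96]; additionally prefer no 1:1 stage (N1 ≠ N2, N3 ≠ N4)
k = 1: N1·N3 = 800 = 16·50, N2·N4 = 799 = 17·47
achieved = 16·50/(17·47) = 800/799; |achieved − target| = 0 ≤ 8/799 ✓

N1=16 N2=17 N3=50 N4=47 achieved=800/799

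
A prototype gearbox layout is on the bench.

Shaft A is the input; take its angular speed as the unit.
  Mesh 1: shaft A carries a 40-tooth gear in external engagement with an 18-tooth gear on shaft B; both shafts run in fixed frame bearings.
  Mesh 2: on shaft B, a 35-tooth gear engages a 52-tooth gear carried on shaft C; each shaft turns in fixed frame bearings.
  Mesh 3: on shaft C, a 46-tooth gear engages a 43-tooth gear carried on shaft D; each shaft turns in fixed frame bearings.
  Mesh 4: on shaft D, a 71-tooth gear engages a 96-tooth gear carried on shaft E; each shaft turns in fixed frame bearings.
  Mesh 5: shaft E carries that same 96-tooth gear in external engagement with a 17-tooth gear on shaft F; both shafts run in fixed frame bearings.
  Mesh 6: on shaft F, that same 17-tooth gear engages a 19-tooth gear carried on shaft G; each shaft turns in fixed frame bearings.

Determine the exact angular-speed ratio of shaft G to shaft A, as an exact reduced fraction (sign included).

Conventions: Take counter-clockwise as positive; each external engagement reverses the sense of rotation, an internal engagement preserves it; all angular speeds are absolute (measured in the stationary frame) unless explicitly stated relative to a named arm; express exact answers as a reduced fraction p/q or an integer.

class = fixed-axis compound train [6 meshes; 6 ratios multiply, 6 sense flips]
mesh 1 [40T→18T]: running ratio 20/9, sense −
mesh 2 [35T→52T]: running ratio 175/117, sense +
mesh 3 [46T→43T]: running ratio 8050/5031, sense −
mesh 4 [71T→96T]: running ratio 285775/241488, sense +
mesh 5 [96T→17T]: running ratio 571550/85527, sense −
mesh 6 [17T→19T]: running ratio 571550/95589, sense +
ω_out/ω_in = 571550/95589

571550/95589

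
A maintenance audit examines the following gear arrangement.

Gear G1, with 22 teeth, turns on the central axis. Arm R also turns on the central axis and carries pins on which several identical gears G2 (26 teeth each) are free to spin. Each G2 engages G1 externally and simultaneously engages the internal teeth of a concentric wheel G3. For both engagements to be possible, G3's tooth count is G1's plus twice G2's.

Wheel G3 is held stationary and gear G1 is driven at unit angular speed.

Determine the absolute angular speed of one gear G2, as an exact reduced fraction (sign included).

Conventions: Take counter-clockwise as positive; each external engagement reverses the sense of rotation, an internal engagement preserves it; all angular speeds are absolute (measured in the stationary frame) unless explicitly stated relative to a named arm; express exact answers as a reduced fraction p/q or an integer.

topology: planetary set — G1 22T / G2 26T / G3 74T, arm = carrier (Willis)
ring teeth: 22 + 2·26 = 74
22(ω_sun−ω_arm) = −74(ω_ring−ω_arm),  ω_ring = 0, ω_sun = 1
22(1−ω_arm) = −74(0−ω_arm)  ⇒  96·ω_arm = 22  ⇒  ω_arm = 11/48
sun–planet mesh: 22·(1−11/48) = −26·(ω_p−ω_arm)  ⇒  ω_p−ω_arm = -407/624
ω_p = 11/48 − 407/624 = -11/26
exact speed ratio = -11/26

-11/26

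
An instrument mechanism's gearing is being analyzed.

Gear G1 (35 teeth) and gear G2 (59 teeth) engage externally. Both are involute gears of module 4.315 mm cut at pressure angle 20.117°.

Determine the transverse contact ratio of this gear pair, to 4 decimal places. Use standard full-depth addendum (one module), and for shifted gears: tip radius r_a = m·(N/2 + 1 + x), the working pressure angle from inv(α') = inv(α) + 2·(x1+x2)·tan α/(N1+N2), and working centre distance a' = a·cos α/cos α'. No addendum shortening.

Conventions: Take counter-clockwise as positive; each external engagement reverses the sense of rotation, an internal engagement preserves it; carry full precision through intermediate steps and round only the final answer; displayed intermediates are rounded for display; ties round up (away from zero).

1.7284

topology: single-mesh involute geometry — m = 4.315, 35T/59T pair
base radii: r_b1 = 70.905652, r_b2 = 119.526670
tip radii: r_a1 = 79.827500, r_a2 = 131.607500
no profile shift: α' = α, a' = a
action lengths: √(r_a1²−r_b1²) = 36.671764, √(r_a2²−r_b2²) = 55.080933
base pitch p_b = π·m·cos α = 12.728953
CR = (36.671764 + 55.080933 − 202.805000·sin 20.11700°)/12.728953 = 1.728366
contact ratio ≈ 1.7284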